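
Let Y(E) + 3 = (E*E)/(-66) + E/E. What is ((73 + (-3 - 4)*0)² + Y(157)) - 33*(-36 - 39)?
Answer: 490283/66 ≈ 7428.5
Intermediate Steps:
Y(E) = -2 - E²/66 (Y(E) = -3 + ((E*E)/(-66) + E/E) = -3 + (E²*(-1/66) + 1) = -3 + (-E²/66 + 1) = -3 + (1 - E²/66) = -2 - E²/66)
((73 + (-3 - 4)*0)² + Y(157)) - 33*(-36 - 39) = ((73 + (-3 - 4)*0)² + (-2 - 1/66*157²)) - 33*(-36 - 39) = ((73 - 7*0)² + (-2 - 1/66*24649)) - 33*(-75) = ((73 + 0)² + (-2 - 24649/66)) + 2475 = (73² - 24781/66) + 2475 = (5329 - 24781/66) + 2475 = 326933/66 + 2475 = 490283/66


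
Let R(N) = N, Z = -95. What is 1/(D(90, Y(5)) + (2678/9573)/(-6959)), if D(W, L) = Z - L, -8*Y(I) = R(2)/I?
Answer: -1332370140/126508598353 ≈ -0.010532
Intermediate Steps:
Y(I) = -1/(4*I)
D(W, L) = -95 - L
1/(D(90, Y(5)) + (2678/9573)/(-6959)) = 1/((-95 - (-1)/(4*5)) + (2678/9573)/(-6959)) = 1/((-95 - (-1)/(4*5)) + (2678*(1/9573))*(-1/6959)) = 1/((-95 - 1*(-1/20)) + (2678/9573)*(-1/6959)) = 1/((-95 + 1/20) - 2678/66618507) = 1/(-1899/20 - 2678/66618507) = 1/(-126508598353/1332370140) = -1332370140/126508598353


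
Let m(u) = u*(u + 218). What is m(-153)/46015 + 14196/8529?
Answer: 37893869/26164129 ≈ 1.4483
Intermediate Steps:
m(u) = u*(218 + u)
m(-153)/46015 + 14196/8529 = -153*(218 - 153)/46015 + 14196/8529 = -153*65*(1/46015) + 14196*(1/8529) = -9945*1/46015 + 4732/2843 = -1989/9203 + 4732/2843 = 37893869/26164129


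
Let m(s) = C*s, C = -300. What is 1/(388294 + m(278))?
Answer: 1/304894 ≈ 3.2798e-6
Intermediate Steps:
m(s) = -300*s
1/(388294 + m(278)) = 1/(388294 - 300*278) = 1/(388294 - 83400) = 1/304894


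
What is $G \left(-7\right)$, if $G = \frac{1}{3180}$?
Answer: $- \frac{7}{3180} \approx -0.0022013$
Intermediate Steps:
$G = \frac{1}{3180} \approx 0.00031447$
$G \left(-7\right) = \frac{1}{3180} \left(-7\right) = - \frac{7}{3180}$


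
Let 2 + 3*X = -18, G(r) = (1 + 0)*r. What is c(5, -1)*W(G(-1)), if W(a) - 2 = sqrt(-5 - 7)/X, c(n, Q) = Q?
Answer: -2 + 3*I*sqrt(3)/10 ≈ -2.0 + 0.51962*I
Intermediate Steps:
G(r) = r (G(r) = 1*r = r)
X = -20/3 (X = -2/3 + (1/3)*(-18) = -2/3 - 6 = -20/3 ≈ -6.6667)
W(a) = 2 - 3*I*sqrt(3)/10 (W(a) = 2 + sqrt(-5 - 7)/(-20/3) = 2 + sqrt(-12)*(-3/20) = 2 + (2*I*sqrt(3))*(-3/20) = 2 - 3*I*sqrt(3)/10)
c(5, -1)*W(G(-1)) = -(2 - 3*I*sqrt(3)/10) = -2 + 3*I*sqrt(3)/10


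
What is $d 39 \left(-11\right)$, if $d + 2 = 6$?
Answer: $-1716$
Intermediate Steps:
$d = 4$ ($d = -2 + 6 = 4$)
$d 39 \left(-11\right) = 4 \cdot 39 \left(-11\right) = 156 \left(-11\right) = -1716$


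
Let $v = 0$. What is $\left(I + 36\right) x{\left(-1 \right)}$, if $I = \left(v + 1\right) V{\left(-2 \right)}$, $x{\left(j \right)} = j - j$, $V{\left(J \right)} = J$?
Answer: $0$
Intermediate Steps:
$x{\left(j \right)} = 0$
$I = -2$ ($I = \left(0 + 1\right) \left(-2\right) = 1 \left(-2\right) = -2$)
$\left(I + 36\right) x{\left(-1 \right)} = \left(-2 + 36\right) 0 = 34 \cdot 0 = 0$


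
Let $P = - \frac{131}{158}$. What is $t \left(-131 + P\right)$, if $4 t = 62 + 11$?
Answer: $- \frac{1520517}{632} \approx -2405.9$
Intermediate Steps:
$t = \frac{73}{4}$ ($t = \frac{62 + 11}{4} = \frac{1}{4} \cdot 73 = \frac{73}{4} \approx 18.25$)
$P = - \frac{131}{158}$ ($P = \left(-131\right) \frac{1}{158} = - \frac{131}{158} \approx -0.82911$)
$t \left(-131 + P\right) = \frac{73 \left(-131 - \frac{131}{158}\right)}{4} = \frac{73}{4} \left(- \frac{20829}{158}\right) = - \frac{1520517}{632}$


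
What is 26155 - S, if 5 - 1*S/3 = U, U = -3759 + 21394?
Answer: 79045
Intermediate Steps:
U = 17635
S = -52890 (S = 15 - 3*17635 = 15 - 52905 = -52890)
26155 - S = 26155 - 1*(-52890) = 26155 + 52890 = 79045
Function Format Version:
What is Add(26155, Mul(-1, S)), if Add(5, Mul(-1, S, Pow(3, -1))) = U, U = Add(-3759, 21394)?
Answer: 79045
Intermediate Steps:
U = 17635
S = -52890 (S = Add(15, Mul(-3, 17635)) = Add(15, -52905) = -52890)
Add(26155, Mul(-1, S)) = Add(26155, Mul(-1, -52890)) = Add(26155, 52890) = 79045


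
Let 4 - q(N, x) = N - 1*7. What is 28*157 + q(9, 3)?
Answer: 4398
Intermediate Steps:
q(N, x) = 11 - N (q(N, x) = 4 - (N - 1*7) = 4 - (N - 7) = 4 - (-7 + N) = 4 + (7 - N) = 11 - N)
28*157 + q(9, 3) = 28*157 + (11 - 1*9) = 4396 + (11 - 9) = 4396 + 2 = 4398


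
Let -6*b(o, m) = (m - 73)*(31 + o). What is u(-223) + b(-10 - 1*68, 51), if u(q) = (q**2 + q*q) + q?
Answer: 297188/3 ≈ 99063.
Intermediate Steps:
b(o, m) = -(-73 + m)*(31 + o)/6 (b(o, m) = -(m - 73)*(31 + o)/6 = -(-73 + m)*(31 + o)/6)
u(q) = q + 2*q**2 (u(q) = (q**2 + q**2) + q = 2*q**2 + q = q + 2*q**2)
u(-223) + b(-10 - 1*68, 51) = -223*(1 + 2*(-223)) + (2263/6 - 31/6*51 + 73*(-10 - 1*68)/6 - 1/6*51*(-10 - 1*68)) = -223*(1 - 446) + (2263/6 - 527/2 + 73*(-10 - 68)/6 - 1/6*51*(-10 - 68)) = -223*(-445) + (2263/6 - 527/2 + (73/6)*(-78) - 1/6*51*(-78)) = 99235 + (2263/6 - 527/2 - 949 + 663) = 99235 - 517/3 = 297188/3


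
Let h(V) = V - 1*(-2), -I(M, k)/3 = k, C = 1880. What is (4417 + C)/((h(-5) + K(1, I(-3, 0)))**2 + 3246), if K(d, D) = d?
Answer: 6297/3250 ≈ 1.9375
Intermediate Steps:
I(M, k) = -3*k
h(V) = 2 + V (h(V) = V + 2 = 2 + V)
(4417 + C)/((h(-5) + K(1, I(-3, 0)))**2 + 3246) = (4417 + 1880)/(((2 - 5) + 1)**2 + 3246) = 6297/((-3 + 1)**2 + 3246) = 6297/((-2)**2 + 3246) = 6297/(4 + 3246) = 6297/3250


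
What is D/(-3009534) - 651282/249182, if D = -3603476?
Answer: -265533491489/187480425297 ≈ -1.4163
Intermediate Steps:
D/(-3009534) - 651282/249182 = -3603476/(-3009534) - 651282/249182 = -3603476*(-1/3009534) - 651282*1/249182 = 1801738/1504767 - 325641/124591 = -265533491489/187480425297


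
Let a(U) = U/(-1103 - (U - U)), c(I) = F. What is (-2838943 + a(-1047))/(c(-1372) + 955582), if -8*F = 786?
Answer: -963493256/324276485 ≈ -2.9712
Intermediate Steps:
F = -393/4 (F = -1/8*786 = -393/4 ≈ -98.250)
c(I) = -393/4
a(U) = -U/1103 (a(U) = U/(-1103 - 1*0) = U/(-1103 + 0) = U/(-1103) = U*(-1/1103) = -U/1103)
(-2838943 + a(-1047))/(c(-1372) + 955582) = (-2838943 - 1/1103*(-1047))/(-393/4 + 955582) = (-2838943 + 1047/1103)/(3821935/4) = -3131353082/1103*4/3821935 = -963493256/324276485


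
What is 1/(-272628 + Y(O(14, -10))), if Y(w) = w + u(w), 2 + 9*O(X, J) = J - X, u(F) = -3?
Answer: -9/2453705 ≈ -3.6679e-6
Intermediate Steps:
O(X, J) = -2/9 - X/9 + J/9 (O(X, J) = -2/9 + (J - X)/9 = -2/9 + (-X/9 + J/9) = -2/9 - X/9 + J/9)
Y(w) = -3 + w (Y(w) = w - 3 = -3 + w)
1/(-272628 + Y(O(14, -10))) = 1/(-272628 + (-3 + (-2/9 - 1/9*14 + (1/9)*(-10)))) = 1/(-272628 + (-3 + (-2/9 - 14/9 - 10/9))) = 1/(-272628 + (-3 - 26/9)) = 1/(-272628 - 53/9) = 1/(-2453705/9) = -9/2453705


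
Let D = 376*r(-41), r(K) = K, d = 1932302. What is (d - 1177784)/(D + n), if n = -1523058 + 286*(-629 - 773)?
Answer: -125753/323241 ≈ -0.38904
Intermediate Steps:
D = -15416 (D = 376*(-41) = -15416)
n = -1924030 (n = -1523058 + 286*(-1402) = -1523058 - 400972 = -1924030)
(d - 1177784)/(D + n) = (1932302 - 1177784)/(-15416 - 1924030) = 754518/(-1939446) = 754518*(-1/1939446) = -125753/323241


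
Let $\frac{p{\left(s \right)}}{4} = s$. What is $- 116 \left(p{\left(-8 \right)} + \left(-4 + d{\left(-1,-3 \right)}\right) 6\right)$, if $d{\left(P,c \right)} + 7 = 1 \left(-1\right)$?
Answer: $12064$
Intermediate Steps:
$d{\left(P,c \right)} = -8$ ($d{\left(P,c \right)} = -7 + 1 \left(-1\right) = -7 - 1 = -8$)
$p{\left(s \right)} = 4 s$
$- 116 \left(p{\left(-8 \right)} + \left(-4 + d{\left(-1,-3 \right)}\right) 6\right) = - 116 \left(4 \left(-8\right) + \left(-4 - 8\right) 6\right) = - 116 \left(-32 - 72\right) = \left(-116\right) \left(-104\right) = 12064$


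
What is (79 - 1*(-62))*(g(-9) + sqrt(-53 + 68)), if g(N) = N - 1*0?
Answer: -1269 + 141*sqrt(15) ≈ -722.91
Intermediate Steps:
g(N) = N (g(N) = N + 0 = N)
(79 - 1*(-62))*(g(-9) + sqrt(-53 + 68)) = (79 - 1*(-62))*(-9 + sqrt(-53 + 68)) = (79 + 62)*(-9 + sqrt(15)) = 141*(-9 + sqrt(15)) = -1269 + 141*sqrt(15)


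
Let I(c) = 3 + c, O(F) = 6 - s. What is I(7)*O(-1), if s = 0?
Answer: 60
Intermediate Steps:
O(F) = 6 (O(F) = 6 - 1*0 = 6 + 0 = 6)
I(7)*O(-1) = (3 + 7)*6 = 10*6 = 60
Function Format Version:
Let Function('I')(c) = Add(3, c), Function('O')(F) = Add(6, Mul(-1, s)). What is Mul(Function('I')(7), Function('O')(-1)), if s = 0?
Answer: 60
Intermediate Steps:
Function('O')(F) = 6 (Function('O')(F) = Add(6, Mul(-1, 0)) = Add(6, 0) = 6)
Mul(Function('I')(7), Function('O')(-1)) = Mul(Add(3, 7), 6) = Mul(10, 6) = 60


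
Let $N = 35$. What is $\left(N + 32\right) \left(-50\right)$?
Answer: $-3350$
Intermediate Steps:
$\left(N + 32\right) \left(-50\right) = \left(35 + 32\right) \left(-50\right) = 67 \left(-50\right) = -3350$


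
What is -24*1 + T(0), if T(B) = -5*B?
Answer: -24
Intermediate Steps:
-24*1 + T(0) = -24*1 - 5*0 = -24 + 0 = -24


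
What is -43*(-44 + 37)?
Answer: 301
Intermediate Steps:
-43*(-44 + 37) = -43*(-7) = 301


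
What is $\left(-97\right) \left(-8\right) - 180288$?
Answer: $-179512$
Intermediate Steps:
$\left(-97\right) \left(-8\right) - 180288 = 776 - 180288 = -179512$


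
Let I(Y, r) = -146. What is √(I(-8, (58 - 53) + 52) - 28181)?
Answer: I*√28327 ≈ 168.31*I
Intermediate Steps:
√(I(-8, (58 - 53) + 52) - 28181) = √(-146 - 28181) = √(-28327) = I*√28327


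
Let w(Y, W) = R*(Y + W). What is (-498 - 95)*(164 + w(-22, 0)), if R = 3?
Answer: -58114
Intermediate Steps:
w(Y, W) = 3*W + 3*Y (w(Y, W) = 3*(Y + W) = 3*(W + Y) = 3*W + 3*Y)
(-498 - 95)*(164 + w(-22, 0)) = (-498 - 95)*(164 + (3*0 + 3*(-22))) = -593*(164 + (0 - 66)) = -593*(164 - 66) = -593*98 = -58114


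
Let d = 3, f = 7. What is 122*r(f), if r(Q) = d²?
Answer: 1098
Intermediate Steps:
r(Q) = 9 (r(Q) = 3² = 9)
122*r(f) = 122*9 = 1098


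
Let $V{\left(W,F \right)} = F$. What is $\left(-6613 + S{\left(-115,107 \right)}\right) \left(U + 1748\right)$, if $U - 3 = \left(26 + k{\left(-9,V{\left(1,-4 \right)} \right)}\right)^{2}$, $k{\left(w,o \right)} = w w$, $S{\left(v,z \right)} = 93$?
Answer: $-86064000$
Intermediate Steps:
$k{\left(w,o \right)} = w^{2}$
$U = 11452$ ($U = 3 + \left(26 + \left(-9\right)^{2}\right)^{2} = 3 + \left(26 + 81\right)^{2} = 3 + 107^{2} = 3 + 11449 = 11452$)
$\left(-6613 + S{\left(-115,107 \right)}\right) \left(U + 1748\right) = \left(-6613 + 93\right) \left(11452 + 1748\right) = \left(-6520\right) 13200 = -86064000$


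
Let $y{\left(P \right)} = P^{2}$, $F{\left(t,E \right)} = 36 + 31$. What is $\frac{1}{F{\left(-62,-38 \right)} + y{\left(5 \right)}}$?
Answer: $\frac{1}{92} \approx 0.01087$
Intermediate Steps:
$F{\left(t,E \right)} = 67$
$\frac{1}{F{\left(-62,-38 \right)} + y{\left(5 \right)}} = \frac{1}{67 + 5^{2}} = \frac{1}{67 + 25} = \frac{1}{92}$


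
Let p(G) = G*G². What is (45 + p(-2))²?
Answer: 1369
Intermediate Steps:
p(G) = G³
(45 + p(-2))² = (45 + (-2)³)² = (45 - 8)² = 37² = 1369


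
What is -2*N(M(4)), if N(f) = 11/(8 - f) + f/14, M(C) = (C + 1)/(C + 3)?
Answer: -7801/2499 ≈ -3.1216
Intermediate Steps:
M(C) = (1 + C)/(3 + C)
N(f) = 11/(8 - f) + f/14 (N(f) = 11/(8 - f) + f*(1/14) = 11/(8 - f) + f/14)
-2*N(M(4)) = -(-154 + ((1 + 4)/(3 + 4))² - 8*(1 + 4)/(3 + 4))/(7*(-8 + (1 + 4)/(3 + 4))) = -(-154 + (5/7)² - 8*5/7)/(7*(-8 + 5/7)) = -(-154 + 25/49 - 40/7)/(7*(-51/7)) = -(-7)*(-7801)/(7*51*49) = -2*7801/4998 = -7801/2499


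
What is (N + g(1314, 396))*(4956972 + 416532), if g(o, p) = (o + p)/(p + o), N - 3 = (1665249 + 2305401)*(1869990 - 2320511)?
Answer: -9612452860104115584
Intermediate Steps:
N = -1788861208647 (N = 3 + (1665249 + 2305401)*(1869990 - 2320511) = 3 + 3970650*(-450521) = 3 - 1788861208650 = -1788861208647)
g(o, p) = 1 (g(o, p) = (o + p)/(o + p) = 1)
(N + g(1314, 396))*(4956972 + 416532) = (-1788861208647 + 1)*(4956972 + 416532) = -1788861208646*5373504 = -9612452860104115584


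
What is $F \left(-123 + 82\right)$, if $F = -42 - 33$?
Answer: $3075$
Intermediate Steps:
$F = -75$
$F \left(-123 + 82\right) = - 75 \left(-123 + 82\right) = \left(-75\right) \left(-41\right) = 3075$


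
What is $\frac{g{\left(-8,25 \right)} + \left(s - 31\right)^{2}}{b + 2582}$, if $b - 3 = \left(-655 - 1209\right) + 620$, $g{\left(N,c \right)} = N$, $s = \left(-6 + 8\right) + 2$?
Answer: $\frac{721}{1341} \approx 0.53766$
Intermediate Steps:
$s = 4$ ($s = 2 + 2 = 4$)
$b = -1241$ ($b = 3 + \left(\left(-655 - 1209\right) + 620\right) = 3 + \left(-1864 + 620\right) = 3 - 1244 = -1241$)
$\frac{g{\left(-8,25 \right)} + \left(s - 31\right)^{2}}{b + 2582} = \frac{-8 + \left(4 - 31\right)^{2}}{-1241 + 2582} = \frac{-8 + \left(-27\right)^{2}}{1341} = \left(-8 + 729\right) \frac{1}{1341} = 721 \cdot \frac{1}{1341} = \frac{721}{1341}$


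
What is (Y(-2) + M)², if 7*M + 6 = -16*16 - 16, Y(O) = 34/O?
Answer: 157609/49 ≈ 3216.5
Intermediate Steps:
M = -278/7 (M = -6/7 + (-16*16 - 16)/7 = -6/7 + (-256 - 16)/7 = -6/7 + (⅐)*(-272) = -6/7 - 272/7 = -278/7 ≈ -39.714)
(Y(-2) + M)² = (34/(-2) - 278/7)² = (34*(-½) - 278/7)² = (-17 - 278/7)² = (-397/7)² = 157609/49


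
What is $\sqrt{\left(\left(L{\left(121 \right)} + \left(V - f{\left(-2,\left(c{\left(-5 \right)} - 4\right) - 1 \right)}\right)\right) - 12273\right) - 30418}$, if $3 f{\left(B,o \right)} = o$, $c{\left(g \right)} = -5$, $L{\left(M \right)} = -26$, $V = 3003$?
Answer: $\frac{2 i \sqrt{89349}}{3} \approx 199.28 i$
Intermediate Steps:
$f{\left(B,o \right)} = \frac{o}{3}$
$\sqrt{\left(\left(L{\left(121 \right)} + \left(V - f{\left(-2,\left(c{\left(-5 \right)} - 4\right) - 1 \right)}\right)\right) - 12273\right) - 30418} = \sqrt{\left(\left(-26 + \left(3003 - \frac{\left(-5 - 4\right) - 1}{3}\right)\right) - 12273\right) - 30418} = \sqrt{\left(\left(-26 + \left(3003 - \frac{-9 - 1}{3}\right)\right) - 12273\right) - 30418} = \sqrt{\left(\left(-26 + \left(3003 - \frac{1}{3} \left(-10\right)\right)\right) - 12273\right) - 30418} = \sqrt{\left(\left(-26 + \left(3003 - - \frac{10}{3}\right)\right) - 12273\right) - 30418} = \sqrt{\left(\left(-26 + \left(3003 + \frac{10}{3}\right)\right) - 12273\right) - 30418} = \sqrt{\left(\left(-26 + \frac{9019}{3}\right) - 12273\right) - 30418} = \sqrt{\left(\frac{8941}{3} - 12273\right) - 30418} = \sqrt{- \frac{27878}{3} - 30418} = \sqrt{- \frac{119132}{3}} = \frac{2 i \sqrt{89349}}{3}$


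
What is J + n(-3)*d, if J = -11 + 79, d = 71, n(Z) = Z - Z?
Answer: 68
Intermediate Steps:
n(Z) = 0
J = 68
J + n(-3)*d = 68 + 0*71 = 68 + 0 = 68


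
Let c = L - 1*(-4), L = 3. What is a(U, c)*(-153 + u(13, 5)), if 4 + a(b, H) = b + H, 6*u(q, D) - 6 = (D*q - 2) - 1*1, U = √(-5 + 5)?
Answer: -425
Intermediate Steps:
c = 7 (c = 3 - 1*(-4) = 3 + 4 = 7)
U = 0 (U = √0 = 0)
u(q, D) = ½ + D*q/6 (u(q, D) = 1 + ((D*q - 2) - 1*1)/6 = 1 + ((-2 + D*q) - 1)/6 = 1 + (-3 + D*q)/6 = 1 + (-½ + D*q/6) = ½ + D*q/6)
a(b, H) = -4 + H + b (a(b, H) = -4 + (b + H) = -4 + (H + b) = -4 + H + b)
a(U, c)*(-153 + u(13, 5)) = (-4 + 7 + 0)*(-153 + (½ + (⅙)*5*13)) = 3*(-153 + (½ + 65/6)) = 3*(-153 + 34/3) = 3*(-425/3) = -425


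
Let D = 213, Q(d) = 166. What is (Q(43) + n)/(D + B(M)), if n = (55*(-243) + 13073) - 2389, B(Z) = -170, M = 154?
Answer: -2515/43 ≈ -58.488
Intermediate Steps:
n = -2681 (n = (-13365 + 13073) - 2389 = -292 - 2389 = -2681)
(Q(43) + n)/(D + B(M)) = (166 - 2681)/(213 - 170) = -2515/43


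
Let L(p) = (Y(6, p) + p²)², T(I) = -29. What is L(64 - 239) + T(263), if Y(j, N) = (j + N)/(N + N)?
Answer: 114895220976061/122500 ≈ 9.3792e+8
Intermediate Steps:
Y(j, N) = (N + j)/(2*N) (Y(j, N) = (N + j)/((2*N)) = (N + j)*(1/(2*N)) = (N + j)/(2*N))
L(p) = (p² + (6 + p)/(2*p))² (L(p) = ((p + 6)/(2*p) + p²)² = ((6 + p)/(2*p) + p²)² = (p² + (6 + p)/(2*p))²)
L(64 - 239) + T(263) = (6 + (64 - 239) + 2*(64 - 239)³)²/(4*(64 - 239)²) - 29 = (¼)*(6 - 175 + 2*(-175)³)²/(-175)² - 29 = (¼)*(1/30625)*(6 - 175 + 2*(-5359375))² - 29 = (¼)*(1/30625)*(6 - 175 - 10718750)² - 29 = (¼)*(1/30625)*(-10718919)² - 29 = (¼)*(1/30625)*114895224528561 - 29 = 114895224528561/122500 - 29 = 114895220976061/122500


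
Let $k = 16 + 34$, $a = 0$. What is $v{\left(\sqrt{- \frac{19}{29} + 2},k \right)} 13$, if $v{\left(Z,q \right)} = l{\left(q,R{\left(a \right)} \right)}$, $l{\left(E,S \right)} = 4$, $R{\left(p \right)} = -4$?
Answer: $52$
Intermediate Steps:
$k = 50$
$v{\left(Z,q \right)} = 4$
$v{\left(\sqrt{- \frac{19}{29} + 2},k \right)} 13 = 4 \cdot 13 = 52$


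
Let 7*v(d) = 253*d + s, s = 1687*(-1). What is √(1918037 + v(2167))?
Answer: √97809761/7 ≈ 1412.8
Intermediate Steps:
s = -1687
v(d) = -241 + 253*d/7 (v(d) = (253*d - 1687)/7 = (-1687 + 253*d)/7 = -241 + 253*d/7)
√(1918037 + v(2167)) = √(1918037 + (-241 + (253/7)*2167)) = √(1918037 + (-241 + 548251/7)) = √(1918037 + 546564/7) = √(13972823/7) = √97809761/7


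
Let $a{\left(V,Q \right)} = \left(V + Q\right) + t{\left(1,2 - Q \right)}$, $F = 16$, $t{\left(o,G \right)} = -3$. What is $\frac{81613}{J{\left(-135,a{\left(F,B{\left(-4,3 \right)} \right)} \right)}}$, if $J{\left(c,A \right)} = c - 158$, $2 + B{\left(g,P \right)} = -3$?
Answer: $- \frac{81613}{293} \approx -278.54$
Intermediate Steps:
$B{\left(g,P \right)} = -5$ ($B{\left(g,P \right)} = -2 - 3 = -5$)
$a{\left(V,Q \right)} = -3 + Q + V$ ($a{\left(V,Q \right)} = \left(V + Q\right) - 3 = \left(Q + V\right) - 3 = -3 + Q + V$)
$J{\left(c,A \right)} = -158 + c$ ($J{\left(c,A \right)} = c - 158 = -158 + c$)
$\frac{81613}{J{\left(-135,a{\left(F,B{\left(-4,3 \right)} \right)} \right)}} = \frac{81613}{-158 - 135} = \frac{81613}{-293} = 81613 \left(- \frac{1}{293}\right) = - \frac{81613}{293}$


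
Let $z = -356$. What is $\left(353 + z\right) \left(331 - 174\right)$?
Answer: $-471$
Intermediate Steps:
$\left(353 + z\right) \left(331 - 174\right) = \left(353 - 356\right) \left(331 - 174\right) = \left(-3\right) 157 = -471$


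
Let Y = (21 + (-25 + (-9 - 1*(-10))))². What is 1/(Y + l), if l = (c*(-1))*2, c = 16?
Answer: -1/23 ≈ -0.043478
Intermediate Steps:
l = -32 (l = (16*(-1))*2 = -16*2 = -32)
Y = 9 (Y = (21 + (-25 + (-9 + 10)))² = (21 + (-25 + 1))² = (21 - 24)² = (-3)² = 9)
1/(Y + l) = 1/(9 - 32) = 1/(-23) = -1/23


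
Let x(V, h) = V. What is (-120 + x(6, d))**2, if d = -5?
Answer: 12996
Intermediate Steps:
(-120 + x(6, d))**2 = (-120 + 6)**2 = (-114)**2 = 12996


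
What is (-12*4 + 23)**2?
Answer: 625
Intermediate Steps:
(-12*4 + 23)**2 = (-48 + 23)**2 = (-25)**2 = 625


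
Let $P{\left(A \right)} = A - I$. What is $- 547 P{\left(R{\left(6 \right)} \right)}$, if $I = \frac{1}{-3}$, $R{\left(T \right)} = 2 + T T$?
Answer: $- \frac{62905}{3} \approx -20968.0$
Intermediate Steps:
$R{\left(T \right)} = 2 + T^{2}$
$I = - \frac{1}{3} \approx -0.33333$
$P{\left(A \right)} = \frac{1}{3} + A$ ($P{\left(A \right)} = A - - \frac{1}{3} = A + \frac{1}{3} = \frac{1}{3} + A$)
$- 547 P{\left(R{\left(6 \right)} \right)} = - 547 \left(\frac{1}{3} + \left(2 + 6^{2}\right)\right) = - 547 \left(\frac{1}{3} + \left(2 + 36\right)\right) = - 547 \left(\frac{1}{3} + 38\right) = \left(-547\right) \frac{115}{3} = - \frac{62905}{3}$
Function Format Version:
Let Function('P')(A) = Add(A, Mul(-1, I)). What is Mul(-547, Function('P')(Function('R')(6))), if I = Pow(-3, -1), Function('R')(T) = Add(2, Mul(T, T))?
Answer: Rational(-62905, 3) ≈ -20968.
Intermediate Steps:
Function('R')(T) = Add(2, Pow(T, 2))
I = Rational(-1, 3) ≈ -0.33333
Function('P')(A) = Add(Rational(1, 3), A) (Function('P')(A) = Add(A, Mul(-1, Rational(-1, 3))) = Add(A, Rational(1, 3)) = Add(Rational(1, 3), A))
Mul(-547, Function('P')(Function('R')(6))) = Mul(-547, Add(Rational(1, 3), Add(2, Pow(6, 2)))) = Mul(-547, Add(Rational(1, 3), Add(2, 36))) = Mul(-547, Add(Rational(1, 3), 38)) = Mul(-547, Rational(115, 3)) = Rational(-62905, 3)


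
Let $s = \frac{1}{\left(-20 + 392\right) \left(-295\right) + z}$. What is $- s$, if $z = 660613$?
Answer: $- \frac{1}{550873} \approx -1.8153 \cdot 10^{-6}$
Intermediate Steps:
$s = \frac{1}{550873}$ ($s = \frac{1}{\left(-20 + 392\right) \left(-295\right) + 660613} = \frac{1}{372 \left(-295\right) + 660613} = \frac{1}{-109740 + 660613} = \frac{1}{550873} \approx 1.8153 \cdot 10^{-6}$)
$- s = \left(-1\right) \frac{1}{550873} = - \frac{1}{550873}$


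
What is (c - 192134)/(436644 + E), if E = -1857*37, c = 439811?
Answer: 82559/122645 ≈ 0.67315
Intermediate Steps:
E = -68709
(c - 192134)/(436644 + E) = (439811 - 192134)/(436644 - 68709) = 247677/367935 = 247677*(1/367935) = 82559/122645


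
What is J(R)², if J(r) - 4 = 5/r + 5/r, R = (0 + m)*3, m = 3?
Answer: 2116/81 ≈ 26.123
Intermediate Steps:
R = 9 (R = (0 + 3)*3 = 3*3 = 9)
J(r) = 4 + 10/r (J(r) = 4 + (5/r + 5/r) = 4 + 10/r)
J(R)² = (4 + 10/9)² = (46/9)² = 2116/81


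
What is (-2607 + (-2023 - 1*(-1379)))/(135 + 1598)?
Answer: -3251/1733 ≈ -1.8759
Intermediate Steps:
(-2607 + (-2023 - 1*(-1379)))/(135 + 1598) = (-2607 + (-2023 + 1379))/1733 = (-2607 - 644)*(1/1733) = -3251*1/1733 = -3251/1733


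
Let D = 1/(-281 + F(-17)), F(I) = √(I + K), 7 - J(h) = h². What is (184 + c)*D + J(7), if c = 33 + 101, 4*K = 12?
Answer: -1135436/26325 - 106*I*√14/26325 ≈ -43.131 - 0.015066*I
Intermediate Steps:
J(h) = 7 - h²
K = 3 (K = (¼)*12 = 3)
c = 134
F(I) = √(3 + I) (F(I) = √(I + 3) = √(3 + I))
D = 1/(-281 + I*√14) (D = 1/(-281 + √(3 - 17)) = 1/(-281 + √(-14)) = 1/(-281 + I*√14) ≈ -0.0035581 - 4.738e-5*I)
(184 + c)*D + J(7) = (184 + 134)*(-281/78975 - I*√14/78975) + (7 - 1*7²) = 318*(-281/78975 - I*√14/78975) + (7 - 1*49) = (-29786/26325 - 106*I*√14/26325) + (7 - 49) = (-29786/26325 - 106*I*√14/26325) - 42 = -1135436/26325 - 106*I*√14/26325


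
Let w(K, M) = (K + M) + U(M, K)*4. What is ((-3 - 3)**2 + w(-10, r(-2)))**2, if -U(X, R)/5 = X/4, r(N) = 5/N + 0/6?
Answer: 1296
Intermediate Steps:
r(N) = 5/N (r(N) = 5/N + 0*(1/6) = 5/N + 0 = 5/N)
U(X, R) = -5*X/4
w(K, M) = K - 4*M (w(K, M) = (K + M) - 5*M/4*4 = (K + M) - 5*M = K - 4*M)
((-3 - 3)**2 + w(-10, r(-2)))**2 = ((-3 - 3)**2 + (-10 - 20/(-2)))**2 = ((-6)**2 + (-10 - 20*(-1)/2))**2 = (36 + (-10 - 4*(-5/2)))**2 = (36 + (-10 + 10))**2 = (36 + 0)**2 = 36**2 = 1296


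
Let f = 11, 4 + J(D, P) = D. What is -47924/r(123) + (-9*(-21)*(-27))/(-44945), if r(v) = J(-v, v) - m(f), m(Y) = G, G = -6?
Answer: 2154561643/5438345 ≈ 396.18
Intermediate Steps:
J(D, P) = -4 + D
m(Y) = -6
r(v) = 2 - v (r(v) = (-4 - v) - 1*(-6) = (-4 - v) + 6 = 2 - v)
-47924/r(123) + (-9*(-21)*(-27))/(-44945) = -47924/(2 - 1*123) + (-9*(-21)*(-27))/(-44945) = -47924/(2 - 123) + (189*(-27))*(-1/44945) = -47924/(-121) - 5103*(-1/44945) = -47924*(-1/121) + 5103/44945 = 47924/121 + 5103/44945 = 2154561643/5438345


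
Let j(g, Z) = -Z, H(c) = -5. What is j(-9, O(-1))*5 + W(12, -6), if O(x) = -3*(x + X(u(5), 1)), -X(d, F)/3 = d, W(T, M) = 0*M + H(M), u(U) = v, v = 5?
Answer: -245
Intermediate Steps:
u(U) = 5
W(T, M) = -5 (W(T, M) = 0*M - 5 = 0 - 5 = -5)
X(d, F) = -3*d
O(x) = 45 - 3*x (O(x) = -3*(x - 3*5) = -3*(x - 15) = -3*(-15 + x) = 45 - 3*x)
j(-9, O(-1))*5 + W(12, -6) = -(45 - 3*(-1))*5 - 5 = -(45 + 3)*5 - 5 = -1*48*5 - 5 = -48*5 - 5 = -240 - 5 = -245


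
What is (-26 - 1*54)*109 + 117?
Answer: -8603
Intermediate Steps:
(-26 - 1*54)*109 + 117 = (-26 - 54)*109 + 117 = -80*109 + 117 = -8720 + 117 = -8603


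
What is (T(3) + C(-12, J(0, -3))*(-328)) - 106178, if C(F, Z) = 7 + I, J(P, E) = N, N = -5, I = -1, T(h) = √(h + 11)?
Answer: -108146 + √14 ≈ -1.0814e+5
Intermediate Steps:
T(h) = √(11 + h)
J(P, E) = -5
C(F, Z) = 6 (C(F, Z) = 7 - 1 = 6)
(T(3) + C(-12, J(0, -3))*(-328)) - 106178 = (√(11 + 3) + 6*(-328)) - 106178 = (√14 - 1968) - 106178 = (-1968 + √14) - 106178 = -108146 + √14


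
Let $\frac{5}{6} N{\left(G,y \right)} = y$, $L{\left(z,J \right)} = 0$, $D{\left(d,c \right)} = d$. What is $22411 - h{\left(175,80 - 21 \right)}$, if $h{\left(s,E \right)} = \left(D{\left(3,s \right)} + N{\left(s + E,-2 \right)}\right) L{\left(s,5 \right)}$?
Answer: $22411$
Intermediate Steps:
$N{\left(G,y \right)} = \frac{6 y}{5}$
$h{\left(s,E \right)} = 0$ ($h{\left(s,E \right)} = \left(3 + \frac{6}{5} \left(-2\right)\right) 0 = \left(3 - \frac{12}{5}\right) 0 = \frac{3}{5} \cdot 0 = 0$)
$22411 - h{\left(175,80 - 21 \right)} = 22411 - 0 = 22411 + 0 = 22411$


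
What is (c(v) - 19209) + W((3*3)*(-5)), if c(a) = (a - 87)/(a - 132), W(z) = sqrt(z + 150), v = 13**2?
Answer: -710651/37 + sqrt(105) ≈ -19197.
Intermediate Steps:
v = 169
W(z) = sqrt(150 + z)
c(a) = (-87 + a)/(-132 + a)
(c(v) - 19209) + W((3*3)*(-5)) = ((-87 + 169)/(-132 + 169) - 19209) + sqrt(150 + (3*3)*(-5)) = (82/37 - 19209) + sqrt(150 + 9*(-5)) = ((1/37)*82 - 19209) + sqrt(150 - 45) = (82/37 - 19209) + sqrt(105) = -710651/37 + sqrt(105)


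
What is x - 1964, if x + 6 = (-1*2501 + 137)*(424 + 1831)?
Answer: -5332790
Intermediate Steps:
x = -5330826 (x = -6 + (-1*2501 + 137)*(424 + 1831) = -6 + (-2501 + 137)*2255 = -6 - 2364*2255 = -6 - 5330820 = -5330826)
x - 1964 = -5330826 - 1964 = -5332790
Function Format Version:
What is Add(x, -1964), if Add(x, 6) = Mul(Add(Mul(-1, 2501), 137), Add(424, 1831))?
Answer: -5332790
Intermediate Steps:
x = -5330826 (x = Add(-6, Mul(Add(Mul(-1, 2501), 137), Add(424, 1831))) = Add(-6, Mul(Add(-2501, 137), 2255)) = Add(-6, Mul(-2364, 2255)) = Add(-6, -5330820) = -5330826)
Add(x, -1964) = Add(-5330826, -1964) = -5332790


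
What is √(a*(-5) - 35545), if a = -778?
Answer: I*√31655 ≈ 177.92*I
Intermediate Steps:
√(a*(-5) - 35545) = √(-778*(-5) - 35545) = √(3890 - 35545) = √(-31655) = I*√31655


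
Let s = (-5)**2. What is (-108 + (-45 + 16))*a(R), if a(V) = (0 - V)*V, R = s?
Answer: 85625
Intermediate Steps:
s = 25
R = 25
a(V) = -V**2 (a(V) = (-V)*V = -V**2)
(-108 + (-45 + 16))*a(R) = (-108 + (-45 + 16))*(-1*25**2) = (-108 - 29)*(-1*625) = -137*(-625) = 85625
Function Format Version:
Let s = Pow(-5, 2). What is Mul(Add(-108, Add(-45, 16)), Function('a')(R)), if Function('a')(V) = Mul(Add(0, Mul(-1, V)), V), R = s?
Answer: 85625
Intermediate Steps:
s = 25
R = 25
Function('a')(V) = Mul(-1, Pow(V, 2)) (Function('a')(V) = Mul(Mul(-1, V), V) = Mul(-1, Pow(V, 2)))
Mul(Add(-108, Add(-45, 16)), Function('a')(R)) = Mul(Add(-108, Add(-45, 16)), Mul(-1, Pow(25, 2))) = Mul(Add(-108, -29), Mul(-1, 625)) = Mul(-137, -625) = 85625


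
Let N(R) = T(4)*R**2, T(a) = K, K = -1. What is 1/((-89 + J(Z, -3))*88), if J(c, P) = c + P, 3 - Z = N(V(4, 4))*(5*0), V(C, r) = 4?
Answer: -1/7832 ≈ -0.00012768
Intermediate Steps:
T(a) = -1
N(R) = -R**2
Z = 3 (Z = 3 - (-1*4**2)*5*0 = 3 - (-1*16)*0 = 3 - (-16)*0 = 3 - 1*0 = 3 + 0 = 3)
J(c, P) = P + c
1/((-89 + J(Z, -3))*88) = 1/((-89 + (-3 + 3))*88) = 1/((-89 + 0)*88) = 1/(-89*88) = 1/(-7832) = -1/7832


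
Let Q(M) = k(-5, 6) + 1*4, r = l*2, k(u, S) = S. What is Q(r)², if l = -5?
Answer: 100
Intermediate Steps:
r = -10 (r = -5*2 = -10)
Q(M) = 10 (Q(M) = 6 + 1*4 = 6 + 4 = 10)
Q(r)² = 10² = 100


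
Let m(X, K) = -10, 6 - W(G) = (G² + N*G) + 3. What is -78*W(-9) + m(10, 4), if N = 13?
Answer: -3052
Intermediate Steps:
W(G) = 3 - G² - 13*G (W(G) = 6 - ((G² + 13*G) + 3) = 6 - (3 + G² + 13*G) = 6 + (-3 - G² - 13*G) = 3 - G² - 13*G)
-78*W(-9) + m(10, 4) = -78*(3 - 1*(-9)² - 13*(-9)) - 10 = -78*(3 - 1*81 + 117) - 10 = -78*(3 - 81 + 117) - 10 = -78*39 - 10 = -3042 - 10 = -3052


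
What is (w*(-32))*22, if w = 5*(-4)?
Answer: 14080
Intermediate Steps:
w = -20
(w*(-32))*22 = -20*(-32)*22 = 640*22 = 14080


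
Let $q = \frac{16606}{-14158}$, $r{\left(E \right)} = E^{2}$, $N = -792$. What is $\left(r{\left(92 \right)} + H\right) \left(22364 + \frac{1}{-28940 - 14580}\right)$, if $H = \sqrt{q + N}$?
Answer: $\frac{514865796591}{2720} + \frac{973281279 i \sqrt{39747671809}}{308078080} \approx 1.8929 \cdot 10^{8} + 6.2985 \cdot 10^{5} i$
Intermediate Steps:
$q = - \frac{8303}{7079}$ ($q = 16606 \left(- \frac{1}{14158}\right) = - \frac{8303}{7079} \approx -1.1729$)
$H = \frac{i \sqrt{39747671809}}{7079}$ ($H = \sqrt{- \frac{8303}{7079} - 792} = \sqrt{- \frac{5614871}{7079}} = \frac{i \sqrt{39747671809}}{7079} \approx 28.163 i$)
$\left(r{\left(92 \right)} + H\right) \left(22364 + \frac{1}{-28940 - 14580}\right) = \left(92^{2} + \frac{i \sqrt{39747671809}}{7079}\right) \left(22364 + \frac{1}{-28940 - 14580}\right) = \left(8464 + \frac{i \sqrt{39747671809}}{7079}\right) \left(22364 + \frac{1}{-28940 - 14580}\right) = \left(8464 + \frac{i \sqrt{39747671809}}{7079}\right) \left(22364 + \frac{1}{-43520}\right) = \left(8464 + \frac{i \sqrt{39747671809}}{7079}\right) \left(22364 - \frac{1}{43520}\right) = \left(8464 + \frac{i \sqrt{39747671809}}{7079}\right) \frac{973281279}{43520} = \frac{514865796591}{2720} + \frac{973281279 i \sqrt{39747671809}}{308078080}$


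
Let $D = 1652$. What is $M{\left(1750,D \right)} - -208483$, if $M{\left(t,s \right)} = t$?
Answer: $210233$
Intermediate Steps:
$M{\left(1750,D \right)} - -208483 = 1750 - -208483 = 1750 + 208483 = 210233$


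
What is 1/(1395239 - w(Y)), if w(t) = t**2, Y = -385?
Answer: 1/1247014 ≈ 8.0192e-7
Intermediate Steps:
1/(1395239 - w(Y)) = 1/(1395239 - 1*(-385)**2) = 1/(1395239 - 1*148225) = 1/(1395239 - 148225) = 1/1247014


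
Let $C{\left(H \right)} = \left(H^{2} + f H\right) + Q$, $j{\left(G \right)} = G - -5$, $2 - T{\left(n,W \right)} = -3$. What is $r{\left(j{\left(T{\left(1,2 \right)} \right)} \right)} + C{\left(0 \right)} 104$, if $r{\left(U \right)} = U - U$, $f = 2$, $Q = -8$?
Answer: $-832$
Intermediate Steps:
$T{\left(n,W \right)} = 5$ ($T{\left(n,W \right)} = 2 - -3 = 2 + 3 = 5$)
$j{\left(G \right)} = 5 + G$ ($j{\left(G \right)} = G + 5 = 5 + G$)
$r{\left(U \right)} = 0$
$C{\left(H \right)} = -8 + H^{2} + 2 H$ ($C{\left(H \right)} = \left(H^{2} + 2 H\right) - 8 = -8 + H^{2} + 2 H$)
$r{\left(j{\left(T{\left(1,2 \right)} \right)} \right)} + C{\left(0 \right)} 104 = 0 + \left(-8 + 0^{2} + 2 \cdot 0\right) 104 = 0 + \left(-8 + 0 + 0\right) 104 = 0 - 832 = -832$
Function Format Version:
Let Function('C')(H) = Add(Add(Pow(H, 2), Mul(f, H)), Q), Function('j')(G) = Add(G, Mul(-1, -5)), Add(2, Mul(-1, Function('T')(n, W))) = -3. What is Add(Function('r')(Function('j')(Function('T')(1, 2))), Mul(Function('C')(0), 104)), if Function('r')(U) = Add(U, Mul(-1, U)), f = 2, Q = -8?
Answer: -832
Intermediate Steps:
Function('T')(n, W) = 5 (Function('T')(n, W) = Add(2, Mul(-1, -3)) = Add(2, 3) = 5)
Function('j')(G) = Add(5, G) (Function('j')(G) = Add(G, 5) = Add(5, G))
Function('r')(U) = 0
Function('C')(H) = Add(-8, Pow(H, 2), Mul(2, H)) (Function('C')(H) = Add(Add(Pow(H, 2), Mul(2, H)), -8) = Add(-8, Pow(H, 2), Mul(2, H)))
Add(Function('r')(Function('j')(Function('T')(1, 2))), Mul(Function('C')(0), 104)) = Add(0, Mul(Add(-8, Pow(0, 2), Mul(2, 0)), 104)) = Add(0, Mul(Add(-8, 0, 0), 104)) = Add(0, Mul(-8, 104)) = Add(0, -832) = -832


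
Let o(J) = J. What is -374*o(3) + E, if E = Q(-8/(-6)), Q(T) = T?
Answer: -3362/3 ≈ -1120.7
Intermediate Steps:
E = 4/3 (E = -8/(-6) = -8*(-⅙) = 4/3 ≈ 1.3333)
-374*o(3) + E = -374*3 + 4/3 = -1122 + 4/3 = -3362/3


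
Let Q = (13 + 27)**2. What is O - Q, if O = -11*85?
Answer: -2535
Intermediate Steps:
Q = 1600 (Q = 40**2 = 1600)
O = -935
O - Q = -935 - 1*1600 = -935 - 1600 = -2535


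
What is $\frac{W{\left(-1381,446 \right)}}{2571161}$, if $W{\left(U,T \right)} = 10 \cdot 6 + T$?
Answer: $\frac{506}{2571161} \approx 0.0001968$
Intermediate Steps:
$W{\left(U,T \right)} = 60 + T$
$\frac{W{\left(-1381,446 \right)}}{2571161} = \frac{60 + 446}{2571161} = 506 \cdot \frac{1}{2571161} = \frac{506}{2571161}$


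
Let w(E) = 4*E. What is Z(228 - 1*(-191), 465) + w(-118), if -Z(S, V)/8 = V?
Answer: -4192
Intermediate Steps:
Z(S, V) = -8*V
Z(228 - 1*(-191), 465) + w(-118) = -8*465 + 4*(-118) = -3720 - 472 = -4192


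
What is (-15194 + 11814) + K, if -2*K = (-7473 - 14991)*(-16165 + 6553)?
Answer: -107965364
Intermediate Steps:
K = -107961984 (K = -(-7473 - 14991)*(-16165 + 6553)/2 = -(-11232)*(-9612) = -1/2*215923968 = -107961984)
(-15194 + 11814) + K = (-15194 + 11814) - 107961984 = -3380 - 107961984 = -107965364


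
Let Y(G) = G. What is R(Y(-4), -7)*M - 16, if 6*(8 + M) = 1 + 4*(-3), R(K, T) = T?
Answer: 317/6 ≈ 52.833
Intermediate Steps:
M = -59/6 (M = -8 + (1 + 4*(-3))/6 = -8 + (1 - 12)/6 = -8 + (⅙)*(-11) = -8 - 11/6 = -59/6 ≈ -9.8333)
R(Y(-4), -7)*M - 16 = -7*(-59/6) - 16 = 413/6 - 16 = 317/6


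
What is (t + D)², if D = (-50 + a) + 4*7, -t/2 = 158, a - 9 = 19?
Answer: 96100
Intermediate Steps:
a = 28 (a = 9 + 19 = 28)
t = -316 (t = -2*158 = -316)
D = 6 (D = (-50 + 28) + 4*7 = -22 + 28 = 6)
(t + D)² = (-316 + 6)² = (-310)² = 96100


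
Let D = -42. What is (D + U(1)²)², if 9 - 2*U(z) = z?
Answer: 676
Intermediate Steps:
U(z) = 9/2 - z/2
(D + U(1)²)² = (-42 + (9/2 - ½*1)²)² = (-42 + (9/2 - ½)²)² = (-42 + 4²)² = (-42 + 16)² = (-26)² = 676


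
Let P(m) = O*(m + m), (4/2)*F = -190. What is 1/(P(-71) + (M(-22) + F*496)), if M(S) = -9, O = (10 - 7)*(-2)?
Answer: -1/46277 ≈ -2.1609e-5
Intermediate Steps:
O = -6 (O = 3*(-2) = -6)
F = -95 (F = (½)*(-190) = -95)
P(m) = -12*m (P(m) = -6*(m + m) = -12*m)
1/(P(-71) + (M(-22) + F*496)) = 1/(-12*(-71) + (-9 - 95*496)) = 1/(852 + (-9 - 47120)) = 1/(852 - 47129) = 1/(-46277) = -1/46277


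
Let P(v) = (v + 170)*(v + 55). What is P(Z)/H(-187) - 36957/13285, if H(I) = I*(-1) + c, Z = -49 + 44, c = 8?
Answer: 6826309/172705 ≈ 39.526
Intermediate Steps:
Z = -5
H(I) = 8 - I (H(I) = I*(-1) + 8 = -I + 8 = 8 - I)
P(v) = (55 + v)*(170 + v) (P(v) = (170 + v)*(55 + v) = (55 + v)*(170 + v))
P(Z)/H(-187) - 36957/13285 = (9350 + (-5)² + 225*(-5))/(8 - 1*(-187)) - 36957/13285 = (9350 + 25 - 1125)/(8 + 187) - 36957*1/13285 = 8250/195 - 36957/13285 = 8250*(1/195) - 36957/13285 = 550/13 - 36957/13285 = 6826309/172705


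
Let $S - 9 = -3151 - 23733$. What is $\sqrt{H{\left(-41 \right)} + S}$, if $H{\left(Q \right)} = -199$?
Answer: $i \sqrt{27074} \approx 164.54 i$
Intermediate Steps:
$S = -26875$ ($S = 9 - 26884 = -26875$)
$\sqrt{H{\left(-41 \right)} + S} = \sqrt{-199 - 26875} = \sqrt{-27074} = i \sqrt{27074}$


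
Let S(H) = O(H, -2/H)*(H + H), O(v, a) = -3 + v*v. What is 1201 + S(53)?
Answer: 298637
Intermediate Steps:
O(v, a) = -3 + v²
S(H) = 2*H*(-3 + H²) (S(H) = (-3 + H²)*(H + H) = (-3 + H²)*(2*H) = 2*H*(-3 + H²))
1201 + S(53) = 1201 + 2*53*(-3 + 53²) = 1201 + 2*53*(-3 + 2809) = 1201 + 2*53*2806 = 1201 + 297436 = 298637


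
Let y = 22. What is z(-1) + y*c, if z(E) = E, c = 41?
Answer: 901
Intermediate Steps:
z(-1) + y*c = -1 + 22*41 = -1 + 902 = 901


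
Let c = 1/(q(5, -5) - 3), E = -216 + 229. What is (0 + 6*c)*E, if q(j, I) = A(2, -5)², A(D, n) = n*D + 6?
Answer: 6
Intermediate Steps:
A(D, n) = 6 + D*n (A(D, n) = D*n + 6 = 6 + D*n)
E = 13
q(j, I) = 16 (q(j, I) = (6 + 2*(-5))² = (6 - 10)² = (-4)² = 16)
c = 1/13 (c = 1/(16 - 3) = 1/13 ≈ 0.076923)
(0 + 6*c)*E = (0 + 6*(1/13))*13 = (0 + 6/13)*13 = (6/13)*13 = 6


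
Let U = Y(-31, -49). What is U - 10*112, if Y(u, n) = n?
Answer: -1169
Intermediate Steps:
U = -49
U - 10*112 = -49 - 10*112 = -49 - 1*1120 = -49 - 1120 = -1169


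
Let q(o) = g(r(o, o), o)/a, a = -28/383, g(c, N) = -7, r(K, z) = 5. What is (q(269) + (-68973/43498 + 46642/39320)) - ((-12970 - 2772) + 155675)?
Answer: -14948132220519/106896335 ≈ -1.3984e+5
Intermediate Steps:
a = -28/383 (a = -28*1/383 = -28/383 ≈ -0.073107)
q(o) = 383/4 (q(o) = -7/(-28/383) = -7*(-383/28) = 383/4)
(q(269) + (-68973/43498 + 46642/39320)) - ((-12970 - 2772) + 155675) = (383/4 + (-68973/43498 + 46642/39320)) - ((-12970 - 2772) + 155675) = (383/4 + (-68973*1/43498 + 46642*(1/39320))) - (-15742 + 155675) = (383/4 + (-68973/43498 + 23321/19660)) - 1*139933 = (383/4 - 170796161/427585340) - 139933 = 10192625036/106896335 - 139933 = -14948132220519/106896335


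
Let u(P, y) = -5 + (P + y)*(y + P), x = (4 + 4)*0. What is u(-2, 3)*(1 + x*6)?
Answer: -4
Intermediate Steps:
x = 0 (x = 8*0 = 0)
u(P, y) = -5 + (P + y)**2 (u(P, y) = -5 + (P + y)*(P + y) = -5 + (P + y)**2)
u(-2, 3)*(1 + x*6) = (-5 + (-2 + 3)**2)*(1 + 0*6) = (-5 + 1**2)*(1 + 0) = (-5 + 1)*1 = -4*1 = -4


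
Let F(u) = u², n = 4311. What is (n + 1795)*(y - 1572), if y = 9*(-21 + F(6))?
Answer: -8774322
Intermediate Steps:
y = 135 (y = 9*(-21 + 6²) = 9*(-21 + 36) = 9*15 = 135)
(n + 1795)*(y - 1572) = (4311 + 1795)*(135 - 1572) = 6106*(-1437) = -8774322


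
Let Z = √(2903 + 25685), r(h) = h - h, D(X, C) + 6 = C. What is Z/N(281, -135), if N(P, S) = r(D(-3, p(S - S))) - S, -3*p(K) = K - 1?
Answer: 2*√7147/135 ≈ 1.2524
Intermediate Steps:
p(K) = ⅓ - K/3 (p(K) = -(K - 1)/3 = -(-1 + K)/3 = ⅓ - K/3)
D(X, C) = -6 + C
r(h) = 0
Z = 2*√7147 (Z = √28588 = 2*√7147 ≈ 169.08)
N(P, S) = -S (N(P, S) = 0 - S = -S)
Z/N(281, -135) = (2*√7147)/((-1*(-135))) = (2*√7147)/135 = (2*√7147)*(1/135) = 2*√7147/135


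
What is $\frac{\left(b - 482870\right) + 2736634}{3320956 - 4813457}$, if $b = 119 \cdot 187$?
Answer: $- \frac{2276017}{1492501} \approx -1.525$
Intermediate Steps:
$b = 22253$
$\frac{\left(b - 482870\right) + 2736634}{3320956 - 4813457} = \frac{\left(22253 - 482870\right) + 2736634}{3320956 - 4813457} = \frac{-460617 + 2736634}{-1492501} = 2276017 \left(- \frac{1}{1492501}\right) = - \frac{2276017}{1492501}$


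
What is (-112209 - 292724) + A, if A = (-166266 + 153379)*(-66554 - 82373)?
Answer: 1918817316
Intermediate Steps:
A = 1919222249 (A = -12887*(-148927) = 1919222249)
(-112209 - 292724) + A = (-112209 - 292724) + 1919222249 = -404933 + 1919222249 = 1918817316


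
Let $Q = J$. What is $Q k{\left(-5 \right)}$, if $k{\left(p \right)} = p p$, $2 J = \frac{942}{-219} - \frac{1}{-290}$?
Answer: $- \frac{454935}{8468} \approx -53.724$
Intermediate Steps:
$J = - \frac{90987}{42340}$ ($J = \frac{\frac{942}{-219} - \frac{1}{-290}}{2} = \frac{942 \left(- \frac{1}{219}\right) - - \frac{1}{290}}{2} = \frac{- \frac{314}{73} + \frac{1}{290}}{2} = \frac{1}{2} \left(- \frac{90987}{21170}\right) = - \frac{90987}{42340} \approx -2.149$)
$k{\left(p \right)} = p^{2}$
$Q = - \frac{90987}{42340} \approx -2.149$
$Q k{\left(-5 \right)} = - \frac{90987 \left(-5\right)^{2}}{42340} = \left(- \frac{90987}{42340}\right) 25 = - \frac{454935}{8468}$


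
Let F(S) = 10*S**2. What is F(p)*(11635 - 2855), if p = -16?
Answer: 22476800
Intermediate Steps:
F(p)*(11635 - 2855) = (10*(-16)**2)*(11635 - 2855) = (10*256)*8780 = 2560*8780 = 22476800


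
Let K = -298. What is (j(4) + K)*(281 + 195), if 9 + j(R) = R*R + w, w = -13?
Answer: -144704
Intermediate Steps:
j(R) = -22 + R² (j(R) = -9 + (R*R - 13) = -9 + (R² - 13) = -9 + (-13 + R²) = -22 + R²)
(j(4) + K)*(281 + 195) = ((-22 + 4²) - 298)*(281 + 195) = ((-22 + 16) - 298)*476 = (-6 - 298)*476 = -304*476 = -144704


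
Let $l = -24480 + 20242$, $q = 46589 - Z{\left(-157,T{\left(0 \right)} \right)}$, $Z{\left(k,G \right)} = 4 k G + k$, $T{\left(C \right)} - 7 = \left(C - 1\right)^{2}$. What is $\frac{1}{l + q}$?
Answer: $\frac{1}{47532} \approx 2.1038 \cdot 10^{-5}$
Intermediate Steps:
$T{\left(C \right)} = 7 + \left(-1 + C\right)^{2}$ ($T{\left(C \right)} = 7 + \left(C - 1\right)^{2} = 7 + \left(-1 + C\right)^{2}$)
$Z{\left(k,G \right)} = k + 4 G k$ ($Z{\left(k,G \right)} = 4 G k + k = k + 4 G k$)
$q = 51770$ ($q = 46589 - - 157 \left(1 + 4 \left(7 + \left(-1 + 0\right)^{2}\right)\right) = 46589 - - 157 \left(1 + 4 \left(7 + \left(-1\right)^{2}\right)\right) = 46589 - - 157 \left(1 + 4 \left(7 + 1\right)\right) = 46589 - - 157 \left(1 + 4 \cdot 8\right) = 46589 - - 157 \left(1 + 32\right) = 46589 - \left(-157\right) 33 = 46589 - -5181 = 46589 + 5181 = 51770$)
$l = -4238$
$\frac{1}{l + q} = \frac{1}{-4238 + 51770} = \frac{1}{47532}$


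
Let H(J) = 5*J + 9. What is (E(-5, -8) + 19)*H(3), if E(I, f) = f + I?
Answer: 144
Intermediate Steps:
E(I, f) = I + f
H(J) = 9 + 5*J
(E(-5, -8) + 19)*H(3) = ((-5 - 8) + 19)*(9 + 5*3) = (-13 + 19)*(9 + 15) = 6*24 = 144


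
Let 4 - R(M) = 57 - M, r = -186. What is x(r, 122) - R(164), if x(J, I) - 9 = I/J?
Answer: -9547/93 ≈ -102.66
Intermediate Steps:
x(J, I) = 9 + I/J
R(M) = -53 + M (R(M) = 4 - (57 - M) = 4 + (-57 + M) = -53 + M)
x(r, 122) - R(164) = (9 + 122/(-186)) - (-53 + 164) = (9 + 122*(-1/186)) - 1*111 = (9 - 61/93) - 111 = 776/93 - 111 = -9547/93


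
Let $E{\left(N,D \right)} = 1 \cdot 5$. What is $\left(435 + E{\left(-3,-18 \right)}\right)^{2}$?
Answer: $193600$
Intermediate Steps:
$E{\left(N,D \right)} = 5$
$\left(435 + E{\left(-3,-18 \right)}\right)^{2} = \left(435 + 5\right)^{2} = 440^{2} = 193600$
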